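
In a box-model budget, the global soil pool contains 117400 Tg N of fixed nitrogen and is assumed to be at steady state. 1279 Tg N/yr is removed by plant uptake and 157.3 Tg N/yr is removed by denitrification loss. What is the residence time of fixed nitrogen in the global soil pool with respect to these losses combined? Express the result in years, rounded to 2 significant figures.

Total removal = 1279 + 157.3 = 1436.3 Tg N/yr.
τ = M / ΣF_out = 117400 / 1436.3 = 81.74 yr.

82 yr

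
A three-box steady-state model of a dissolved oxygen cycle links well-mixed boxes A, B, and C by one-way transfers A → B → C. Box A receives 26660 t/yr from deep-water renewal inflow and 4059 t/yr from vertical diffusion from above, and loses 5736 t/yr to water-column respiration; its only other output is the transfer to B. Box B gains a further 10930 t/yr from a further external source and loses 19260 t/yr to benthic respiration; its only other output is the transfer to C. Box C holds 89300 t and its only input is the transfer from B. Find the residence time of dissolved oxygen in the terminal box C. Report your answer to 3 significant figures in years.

5.36 yr

Box A: F(A→B) = (26660 + 4059) − 5736 = 24983 t/yr.
Box B: F(B→C) = (24983 + 10930) − 19260 = 16653 t/yr.
Box C throughput = its input = 16653 t/yr; τ = 89300 / 16653 = 5.362 yr.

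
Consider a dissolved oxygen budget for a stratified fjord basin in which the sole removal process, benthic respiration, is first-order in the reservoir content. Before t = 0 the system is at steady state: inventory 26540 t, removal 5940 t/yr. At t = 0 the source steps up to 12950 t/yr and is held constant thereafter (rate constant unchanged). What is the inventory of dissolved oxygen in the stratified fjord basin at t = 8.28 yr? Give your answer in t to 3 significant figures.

53000 t

Residence time τ = M₀/F₀ = 4.468 yr. The eventual steady state is M_∞ = M₀·(F₁/F₀) = 26540 × 12950/5940 = 57861 t.
The anomaly ΔM(t) = M(t) − M_∞ decays as ΔM₀·e^(−t/τ) with ΔM₀ = 26540 − 57861 = −31320 t.
At t = 8.28 yr, e^(−t/τ) = e^(−1.853) = 0.1567, so ΔM = −4909 t and M = 57861 − 4909 = 52952 t.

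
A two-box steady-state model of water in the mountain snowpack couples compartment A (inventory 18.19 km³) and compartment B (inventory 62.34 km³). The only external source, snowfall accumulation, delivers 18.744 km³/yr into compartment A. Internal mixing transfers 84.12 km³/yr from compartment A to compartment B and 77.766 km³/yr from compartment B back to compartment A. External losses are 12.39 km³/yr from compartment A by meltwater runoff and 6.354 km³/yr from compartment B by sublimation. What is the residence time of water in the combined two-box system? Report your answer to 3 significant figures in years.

Treat the two boxes together as one reservoir: the mixing fluxes between them are internal recycling, so τ = ΣM / Σ(external losses).
M_total = 18.19 + 62.34 = 80.530 km³.
ΣF_external_out = 12.39 + 6.354 = 18.744 km³/yr.
τ = M_total / ΣF_ext = 80.530 / 18.744 = 4.296 yr.

4.30 yr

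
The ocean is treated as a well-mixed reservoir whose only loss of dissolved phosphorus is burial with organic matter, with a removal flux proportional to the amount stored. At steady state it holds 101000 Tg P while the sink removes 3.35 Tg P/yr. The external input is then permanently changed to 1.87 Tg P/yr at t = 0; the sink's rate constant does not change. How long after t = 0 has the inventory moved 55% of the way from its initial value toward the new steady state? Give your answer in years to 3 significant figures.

24100 yr

τ = M₀/F₀ = 101000/3.35 = 30150 yr.
The remaining gap fraction is e^(−t/τ); 55% covered ⇒ e^(−t/τ) = 0.450.
t = −τ ln(0.450) = 30150 × 0.7985 = 24070 yr.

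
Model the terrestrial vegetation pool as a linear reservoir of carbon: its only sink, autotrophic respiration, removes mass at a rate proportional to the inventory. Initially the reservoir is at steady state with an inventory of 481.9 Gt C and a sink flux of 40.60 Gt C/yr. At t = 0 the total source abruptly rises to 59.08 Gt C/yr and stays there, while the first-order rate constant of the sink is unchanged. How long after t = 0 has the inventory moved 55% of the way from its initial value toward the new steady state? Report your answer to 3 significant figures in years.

9.48 yr

τ = M₀/F₀ = 481.9/40.60 = 11.87 yr.
The remaining gap fraction is e^(−t/τ); 55% covered ⇒ e^(−t/τ) = 0.450.
t = −τ ln(0.450) = 11.87 × 0.7985 = 9.478 yr.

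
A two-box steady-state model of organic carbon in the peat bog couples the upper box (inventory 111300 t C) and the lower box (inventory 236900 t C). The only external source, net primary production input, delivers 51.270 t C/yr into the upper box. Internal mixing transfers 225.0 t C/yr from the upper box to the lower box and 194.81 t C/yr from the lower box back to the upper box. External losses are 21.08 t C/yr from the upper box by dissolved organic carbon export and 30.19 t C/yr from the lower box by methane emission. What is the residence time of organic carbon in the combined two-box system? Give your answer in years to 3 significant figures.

For the system as a whole, the A↔B exchange is internal and contributes nothing to the throughput; only the external sinks remove mass.
M_total = 111300 + 236900 = 348200 t C.
ΣF_external_out = 21.08 + 30.19 = 51.270 t C/yr.
τ = M_total / ΣF_ext = 348200 / 51.270 = 6791 yr.

6790 yr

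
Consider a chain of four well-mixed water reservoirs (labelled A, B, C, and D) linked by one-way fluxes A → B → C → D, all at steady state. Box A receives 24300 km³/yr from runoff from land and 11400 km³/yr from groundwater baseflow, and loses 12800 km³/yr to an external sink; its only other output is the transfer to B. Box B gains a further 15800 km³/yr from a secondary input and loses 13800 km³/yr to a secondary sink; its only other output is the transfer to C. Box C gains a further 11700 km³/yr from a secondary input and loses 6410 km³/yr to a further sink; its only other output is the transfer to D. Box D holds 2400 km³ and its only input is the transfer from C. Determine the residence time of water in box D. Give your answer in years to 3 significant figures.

0.0795 yr

Box A: F(A→B) = (24300 + 11400) − 12800 = 22900 km³/yr.
Box B: F(B→C) = (22900 + 15800) − 13800 = 24900 km³/yr.
Box C: F(C→D) = (24900 + 11700) − 6410 = 30190 km³/yr.
Box D throughput = its input = 30190 km³/yr; τ = 2400 / 30190 = 0.07950 yr.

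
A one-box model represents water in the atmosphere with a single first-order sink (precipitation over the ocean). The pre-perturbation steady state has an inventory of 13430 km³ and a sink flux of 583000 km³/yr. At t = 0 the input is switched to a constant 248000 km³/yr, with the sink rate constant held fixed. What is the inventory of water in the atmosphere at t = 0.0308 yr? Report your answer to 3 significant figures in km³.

τ = M₀/F₀ = 13430/583000 = 0.02304 yr; rate constant k = 1/τ.
New steady state M_∞ = F₁/k = F₁·τ = 248000 × 0.02304 = 5712.9 km³.
M(t) = M_∞ + (M₀ − M_∞)·e^(−t/τ); t/τ = 0.0308/0.02304 = 1.337, so e^(−t/τ) = 0.2626.
M(t) = 5712.9 + 7717 × 0.2626 = 7739.6 km³.

7740 km³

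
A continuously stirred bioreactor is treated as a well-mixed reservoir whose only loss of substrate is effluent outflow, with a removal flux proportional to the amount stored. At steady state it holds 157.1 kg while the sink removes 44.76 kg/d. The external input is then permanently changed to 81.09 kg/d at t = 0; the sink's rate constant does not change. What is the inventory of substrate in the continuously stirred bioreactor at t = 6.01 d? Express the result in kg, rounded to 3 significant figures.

Residence time τ = M₀/F₀ = 3.510 d. The eventual steady state is M_∞ = M₀·(F₁/F₀) = 157.1 × 81.09/44.76 = 284.61 kg.
The anomaly ΔM(t) = M(t) − M_∞ decays as ΔM₀·e^(−t/τ) with ΔM₀ = 157.1 − 284.61 = −127.5 kg.
At t = 6.01 d, e^(−t/τ) = e^(−1.712) = 0.1804, so ΔM = −23.01 kg and M = 284.61 − 23.01 = 261.60 kg.

262 kg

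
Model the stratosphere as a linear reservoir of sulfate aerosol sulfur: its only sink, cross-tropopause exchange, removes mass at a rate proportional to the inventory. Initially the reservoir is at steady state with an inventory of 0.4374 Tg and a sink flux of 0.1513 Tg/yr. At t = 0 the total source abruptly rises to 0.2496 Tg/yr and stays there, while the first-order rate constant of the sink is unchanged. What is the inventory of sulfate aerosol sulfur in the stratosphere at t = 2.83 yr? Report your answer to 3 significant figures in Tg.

0.615 Tg

τ = M₀/F₀ = 0.4374/0.1513 = 2.891 yr; rate constant k = 1/τ.
New steady state M_∞ = F₁/k = F₁·τ = 0.2496 × 2.891 = 0.72158 Tg.
M(t) = M_∞ + (M₀ − M_∞)·e^(−t/τ); t/τ = 2.83/2.891 = 0.9789, so e^(−t/τ) = 0.3757.
M(t) = 0.72158 − 0.2842 × 0.3757 = 0.61481 Tg.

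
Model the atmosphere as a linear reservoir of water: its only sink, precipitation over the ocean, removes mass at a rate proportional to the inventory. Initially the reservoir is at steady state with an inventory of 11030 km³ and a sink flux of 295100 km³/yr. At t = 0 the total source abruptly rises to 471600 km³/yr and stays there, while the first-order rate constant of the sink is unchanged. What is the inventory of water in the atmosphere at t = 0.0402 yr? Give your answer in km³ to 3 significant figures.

15400 km³

The sink rate constant is k = F₀/M₀ = 295100/11030 = 26.75 yr⁻¹.
Solving dM/dt = F₁ − kM with M(0) = M₀ gives M(t) = F₁/k + (M₀ − F₁/k)·e^(−kt).
F₁/k = 471600/26.75 = 17627 km³; kt = 26.75 × 0.0402 = 1.076, e^(−kt) = 0.3411.
M(0.0402) = 17627 + (11030 − 17627) × 0.3411 = 17627 − 2250 = 15377 km³.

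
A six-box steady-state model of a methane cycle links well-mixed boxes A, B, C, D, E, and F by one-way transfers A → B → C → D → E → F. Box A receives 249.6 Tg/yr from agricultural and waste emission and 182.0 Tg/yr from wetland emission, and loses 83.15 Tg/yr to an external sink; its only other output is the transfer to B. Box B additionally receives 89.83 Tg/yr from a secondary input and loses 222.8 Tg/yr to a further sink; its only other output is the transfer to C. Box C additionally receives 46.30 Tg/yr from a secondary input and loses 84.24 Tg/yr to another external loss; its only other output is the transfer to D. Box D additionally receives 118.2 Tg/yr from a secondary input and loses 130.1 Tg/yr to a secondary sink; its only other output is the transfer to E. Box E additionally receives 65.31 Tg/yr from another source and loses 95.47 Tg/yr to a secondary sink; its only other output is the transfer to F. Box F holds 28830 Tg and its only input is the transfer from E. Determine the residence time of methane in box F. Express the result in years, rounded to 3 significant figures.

213 yr

Box A: F(A→B) = (249.6 + 182.0) − 83.15 = 348.45 Tg/yr.
Box B: F(B→C) = (348.45 + 89.83) − 222.8 = 215.48 Tg/yr.
Box C: F(C→D) = (215.48 + 46.30) − 84.24 = 177.54 Tg/yr.
Box D: F(D→E) = (177.54 + 118.2) − 130.1 = 165.64 Tg/yr.
Box E: F(E→F) = (165.64 + 65.31) − 95.47 = 135.48 Tg/yr.
Box F throughput = its input = 135.48 Tg/yr; τ = 28830 / 135.48 = 212.8 yr.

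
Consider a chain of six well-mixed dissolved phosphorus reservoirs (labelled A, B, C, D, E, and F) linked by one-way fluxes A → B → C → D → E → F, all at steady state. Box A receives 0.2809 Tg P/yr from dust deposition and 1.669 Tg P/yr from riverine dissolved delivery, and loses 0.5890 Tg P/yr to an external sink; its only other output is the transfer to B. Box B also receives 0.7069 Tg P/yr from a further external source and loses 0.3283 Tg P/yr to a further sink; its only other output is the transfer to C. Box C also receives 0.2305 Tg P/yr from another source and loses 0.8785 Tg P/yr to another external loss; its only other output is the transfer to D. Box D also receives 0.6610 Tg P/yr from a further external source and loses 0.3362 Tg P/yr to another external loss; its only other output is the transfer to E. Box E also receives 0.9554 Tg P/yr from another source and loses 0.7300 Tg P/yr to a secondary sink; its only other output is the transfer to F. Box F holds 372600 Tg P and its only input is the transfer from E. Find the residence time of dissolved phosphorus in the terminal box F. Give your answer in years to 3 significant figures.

Box A: F(A→B) = (0.2809 + 1.669) − 0.5890 = 1.3609 Tg P/yr.
Box B: F(B→C) = (1.3609 + 0.7069) − 0.3283 = 1.7395 Tg P/yr.
Box C: F(C→D) = (1.7395 + 0.2305) − 0.8785 = 1.0915 Tg P/yr.
Box D: F(D→E) = (1.0915 + 0.6610) − 0.3362 = 1.4163 Tg P/yr.
Box E: F(E→F) = (1.4163 + 0.9554) − 0.7300 = 1.6417 Tg P/yr.
Box F throughput = its input = 1.6417 Tg P/yr; τ = 372600 / 1.6417 = 227000 yr.

227000 yr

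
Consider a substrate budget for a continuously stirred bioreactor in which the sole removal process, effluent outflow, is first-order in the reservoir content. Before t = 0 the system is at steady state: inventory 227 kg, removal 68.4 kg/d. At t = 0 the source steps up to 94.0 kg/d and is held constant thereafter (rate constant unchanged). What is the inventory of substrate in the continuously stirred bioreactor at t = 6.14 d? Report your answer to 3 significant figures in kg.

299 kg

The sink rate constant is k = F₀/M₀ = 68.4/227 = 0.3013 d⁻¹.
Solving dM/dt = F₁ − kM with M(0) = M₀ gives M(t) = F₁/k + (M₀ − F₁/k)·e^(−kt).
F₁/k = 94.0/0.3013 = 311.96 kg; kt = 0.3013 × 6.14 = 1.850, e^(−kt) = 0.1572.
M(6.14) = 311.96 + (227 − 311.96) × 0.1572 = 311.96 − 13.36 = 298.60 kg.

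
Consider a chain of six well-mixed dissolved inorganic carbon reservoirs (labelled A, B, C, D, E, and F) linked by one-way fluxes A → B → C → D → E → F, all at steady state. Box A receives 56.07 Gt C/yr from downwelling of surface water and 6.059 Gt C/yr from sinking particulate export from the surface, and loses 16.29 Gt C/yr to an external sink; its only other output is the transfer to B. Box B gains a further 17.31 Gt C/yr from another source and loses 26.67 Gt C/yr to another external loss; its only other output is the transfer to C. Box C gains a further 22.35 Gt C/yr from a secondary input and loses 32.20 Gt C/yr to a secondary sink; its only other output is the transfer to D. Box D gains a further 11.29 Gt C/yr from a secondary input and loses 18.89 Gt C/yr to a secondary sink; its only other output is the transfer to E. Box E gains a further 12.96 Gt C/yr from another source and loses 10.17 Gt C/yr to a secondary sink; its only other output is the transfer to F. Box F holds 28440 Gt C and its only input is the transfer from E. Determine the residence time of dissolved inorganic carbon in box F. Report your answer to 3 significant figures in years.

Box A: F(A→B) = (56.07 + 6.059) − 16.29 = 45.839 Gt C/yr.
Box B: F(B→C) = (45.839 + 17.31) − 26.67 = 36.479 Gt C/yr.
Box C: F(C→D) = (36.479 + 22.35) − 32.20 = 26.629 Gt C/yr.
Box D: F(D→E) = (26.629 + 11.29) − 18.89 = 19.029 Gt C/yr.
Box E: F(E→F) = (19.029 + 12.96) − 10.17 = 21.819 Gt C/yr.
Box F throughput = its input = 21.819 Gt C/yr; τ = 28440 / 21.819 = 1303 yr.

1300 yr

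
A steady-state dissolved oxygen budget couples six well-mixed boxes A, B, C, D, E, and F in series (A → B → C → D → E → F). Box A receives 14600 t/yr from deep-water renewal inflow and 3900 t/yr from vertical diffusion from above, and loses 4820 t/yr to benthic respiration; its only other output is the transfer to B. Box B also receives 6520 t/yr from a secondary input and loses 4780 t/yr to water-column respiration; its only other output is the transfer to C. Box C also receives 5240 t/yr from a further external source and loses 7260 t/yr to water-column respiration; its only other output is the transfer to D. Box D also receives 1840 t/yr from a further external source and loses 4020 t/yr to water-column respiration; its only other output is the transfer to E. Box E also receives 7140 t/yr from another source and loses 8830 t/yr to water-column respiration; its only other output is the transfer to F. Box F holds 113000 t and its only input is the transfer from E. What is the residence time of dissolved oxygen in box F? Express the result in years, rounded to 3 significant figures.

Box A: F(A→B) = (14600 + 3900) − 4820 = 13680 t/yr.
Box B: F(B→C) = (13680 + 6520) − 4780 = 15420 t/yr.
Box C: F(C→D) = (15420 + 5240) − 7260 = 13400 t/yr.
Box D: F(D→E) = (13400 + 1840) − 4020 = 11220 t/yr.
Box E: F(E→F) = (11220 + 7140) − 8830 = 9530.0 t/yr.
Box F throughput = its input = 9530.0 t/yr; τ = 113000 / 9530.0 = 11.86 yr.

11.9 yr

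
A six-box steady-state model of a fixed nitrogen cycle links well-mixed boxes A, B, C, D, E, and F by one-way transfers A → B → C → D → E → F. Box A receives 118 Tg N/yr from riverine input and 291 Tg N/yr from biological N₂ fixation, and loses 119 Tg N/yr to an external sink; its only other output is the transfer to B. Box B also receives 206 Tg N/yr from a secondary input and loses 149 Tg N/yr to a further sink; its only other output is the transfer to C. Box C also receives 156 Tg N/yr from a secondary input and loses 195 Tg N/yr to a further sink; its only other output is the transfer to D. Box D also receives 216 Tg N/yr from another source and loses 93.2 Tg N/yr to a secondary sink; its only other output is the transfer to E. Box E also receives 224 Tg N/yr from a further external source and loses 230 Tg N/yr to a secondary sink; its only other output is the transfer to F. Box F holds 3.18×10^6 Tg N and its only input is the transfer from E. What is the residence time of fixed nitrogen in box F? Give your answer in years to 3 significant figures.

Box A: F(A→B) = (118 + 291) − 119 = 290.00 Tg N/yr.
Box B: F(B→C) = (290.00 + 206) − 149 = 347.00 Tg N/yr.
Box C: F(C→D) = (347.00 + 156) − 195 = 308.00 Tg N/yr.
Box D: F(D→E) = (308.00 + 216) − 93.2 = 430.80 Tg N/yr.
Box E: F(E→F) = (430.80 + 224) − 230 = 424.80 Tg N/yr.
Box F throughput = its input = 424.80 Tg N/yr; τ = 3.18×10^6 / 424.80 = 7486 yr.

7490 yr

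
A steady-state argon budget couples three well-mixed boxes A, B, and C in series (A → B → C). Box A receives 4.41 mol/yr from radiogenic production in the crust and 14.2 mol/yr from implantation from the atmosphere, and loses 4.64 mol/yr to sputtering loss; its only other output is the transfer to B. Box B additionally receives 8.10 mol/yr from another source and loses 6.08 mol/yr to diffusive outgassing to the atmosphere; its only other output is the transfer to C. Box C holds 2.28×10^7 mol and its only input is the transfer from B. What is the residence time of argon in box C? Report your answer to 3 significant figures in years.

Box A: F(A→B) = (4.41 + 14.2) − 4.64 = 13.970 mol/yr.
Box B: F(B→C) = (13.970 + 8.10) − 6.08 = 15.990 mol/yr.
Box C throughput = its input = 15.990 mol/yr; τ = 2.28×10^7 / 15.990 = 1.426×10^6 yr.

1.43×10^6 yr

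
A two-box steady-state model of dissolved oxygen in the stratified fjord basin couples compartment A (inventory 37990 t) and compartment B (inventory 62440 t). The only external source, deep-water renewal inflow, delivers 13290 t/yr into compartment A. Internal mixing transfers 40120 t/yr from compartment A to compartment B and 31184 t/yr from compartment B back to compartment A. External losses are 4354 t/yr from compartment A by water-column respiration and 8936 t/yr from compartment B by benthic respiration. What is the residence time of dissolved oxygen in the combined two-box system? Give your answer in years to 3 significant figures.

7.56 yr

For the system as a whole, the A↔B exchange is internal and contributes nothing to the throughput; only the external sinks remove mass.
M_total = 37990 + 62440 = 100430 t.
ΣF_external_out = 4354 + 8936 = 13290 t/yr.
τ = M_total / ΣF_ext = 100430 / 13290 = 7.557 yr.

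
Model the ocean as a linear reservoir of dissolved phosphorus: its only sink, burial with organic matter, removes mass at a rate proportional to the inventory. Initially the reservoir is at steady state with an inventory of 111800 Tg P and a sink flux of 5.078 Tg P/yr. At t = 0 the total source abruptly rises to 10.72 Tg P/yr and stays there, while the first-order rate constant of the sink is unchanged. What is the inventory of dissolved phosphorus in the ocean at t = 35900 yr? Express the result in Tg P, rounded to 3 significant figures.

τ = M₀/F₀ = 111800/5.078 = 22020 yr; rate constant k = 1/τ.
New steady state M_∞ = F₁/k = F₁·τ = 10.72 × 22020 = 236020 Tg P.
M(t) = M_∞ + (M₀ − M_∞)·e^(−t/τ); t/τ = 35900/22020 = 1.631, so e^(−t/τ) = 0.1958.
M(t) = 236020 − 124200 × 0.1958 = 211690 Tg P.

212000 Tg P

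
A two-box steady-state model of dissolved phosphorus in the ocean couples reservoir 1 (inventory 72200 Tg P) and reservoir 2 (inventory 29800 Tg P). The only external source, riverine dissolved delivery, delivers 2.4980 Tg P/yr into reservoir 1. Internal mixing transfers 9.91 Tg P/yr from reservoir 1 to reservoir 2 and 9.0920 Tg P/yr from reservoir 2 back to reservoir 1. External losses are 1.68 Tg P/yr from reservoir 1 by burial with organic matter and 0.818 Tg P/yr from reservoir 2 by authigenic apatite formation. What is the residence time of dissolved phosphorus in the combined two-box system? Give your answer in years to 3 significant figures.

40800 yr

Residence time in the combined system uses the total inventory and the total *external* removal — internal exchanges between the two boxes cancel.
M_total = 72200 + 29800 = 102000 Tg P.
ΣF_external_out = 1.68 + 0.818 = 2.4980 Tg P/yr.
τ = M_total / ΣF_ext = 102000 / 2.4980 = 40830 yr.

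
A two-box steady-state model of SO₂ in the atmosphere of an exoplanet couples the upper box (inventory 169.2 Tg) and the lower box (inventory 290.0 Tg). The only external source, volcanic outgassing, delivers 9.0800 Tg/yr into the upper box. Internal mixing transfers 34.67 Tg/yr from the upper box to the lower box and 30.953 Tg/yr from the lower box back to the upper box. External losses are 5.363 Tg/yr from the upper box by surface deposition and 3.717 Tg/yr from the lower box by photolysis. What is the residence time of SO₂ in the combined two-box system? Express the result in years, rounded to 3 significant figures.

50.6 yr

For the system as a whole, the A↔B exchange is internal and contributes nothing to the throughput; only the external sinks remove mass.
M_total = 169.2 + 290.0 = 459.20 Tg.
ΣF_external_out = 5.363 + 3.717 = 9.0800 Tg/yr.
τ = M_total / ΣF_ext = 459.20 / 9.0800 = 50.57 yr.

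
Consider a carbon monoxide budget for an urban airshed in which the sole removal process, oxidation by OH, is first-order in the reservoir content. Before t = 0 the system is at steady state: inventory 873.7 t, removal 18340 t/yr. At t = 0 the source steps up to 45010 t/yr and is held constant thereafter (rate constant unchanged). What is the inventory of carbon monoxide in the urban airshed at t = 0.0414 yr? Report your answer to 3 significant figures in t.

1610 t

Residence time τ = M₀/F₀ = 0.04764 yr. The eventual steady state is M_∞ = M₀·(F₁/F₀) = 873.7 × 45010/18340 = 2144.2 t.
The anomaly ΔM(t) = M(t) − M_∞ decays as ΔM₀·e^(−t/τ) with ΔM₀ = 873.7 − 2144.2 = −1271 t.
At t = 0.0414 yr, e^(−t/τ) = e^(−0.8690) = 0.4194, so ΔM = −532.8 t and M = 2144.2 − 532.8 = 1611.4 t.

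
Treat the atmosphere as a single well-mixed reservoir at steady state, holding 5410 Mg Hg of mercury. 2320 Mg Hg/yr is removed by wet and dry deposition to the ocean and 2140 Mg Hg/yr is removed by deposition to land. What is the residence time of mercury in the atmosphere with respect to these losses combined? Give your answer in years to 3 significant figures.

1.21 yr

Total removal = 2320 + 2140 = 4460.0 Mg Hg/yr.
τ = M / ΣF_out = 5410 / 4460.0 = 1.213 yr.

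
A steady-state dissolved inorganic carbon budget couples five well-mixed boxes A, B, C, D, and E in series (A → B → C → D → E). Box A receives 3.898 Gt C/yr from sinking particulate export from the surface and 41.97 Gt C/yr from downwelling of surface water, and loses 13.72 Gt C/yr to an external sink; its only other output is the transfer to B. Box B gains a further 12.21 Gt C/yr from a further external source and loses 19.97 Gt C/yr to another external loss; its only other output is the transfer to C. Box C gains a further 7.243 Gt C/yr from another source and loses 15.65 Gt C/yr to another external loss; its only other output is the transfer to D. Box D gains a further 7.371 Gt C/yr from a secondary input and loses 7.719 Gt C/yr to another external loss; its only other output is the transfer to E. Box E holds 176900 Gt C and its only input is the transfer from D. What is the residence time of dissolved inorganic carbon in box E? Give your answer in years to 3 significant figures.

11300 yr

Box A: F(A→B) = (3.898 + 41.97) − 13.72 = 32.148 Gt C/yr.
Box B: F(B→C) = (32.148 + 12.21) − 19.97 = 24.388 Gt C/yr.
Box C: F(C→D) = (24.388 + 7.243) − 15.65 = 15.981 Gt C/yr.
Box D: F(D→E) = (15.981 + 7.371) − 7.719 = 15.633 Gt C/yr.
Box E throughput = its input = 15.633 Gt C/yr; τ = 176900 / 15.633 = 11320 yr.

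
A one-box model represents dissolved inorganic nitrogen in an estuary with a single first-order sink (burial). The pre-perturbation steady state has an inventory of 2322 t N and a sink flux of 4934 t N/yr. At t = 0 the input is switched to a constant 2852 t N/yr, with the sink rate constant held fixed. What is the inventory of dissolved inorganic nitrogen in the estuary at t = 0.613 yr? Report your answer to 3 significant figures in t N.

The sink rate constant is k = F₀/M₀ = 4934/2322 = 2.125 yr⁻¹.
Solving dM/dt = F₁ − kM with M(0) = M₀ gives M(t) = F₁/k + (M₀ − F₁/k)·e^(−kt).
F₁/k = 2852/2.125 = 1342.2 t N; kt = 2.125 × 0.613 = 1.303, e^(−kt) = 0.2718.
M(0.613) = 1342.2 + (2322 − 1342.2) × 0.2718 = 1342.2 + 266.3 = 1608.5 t N.

1610 t N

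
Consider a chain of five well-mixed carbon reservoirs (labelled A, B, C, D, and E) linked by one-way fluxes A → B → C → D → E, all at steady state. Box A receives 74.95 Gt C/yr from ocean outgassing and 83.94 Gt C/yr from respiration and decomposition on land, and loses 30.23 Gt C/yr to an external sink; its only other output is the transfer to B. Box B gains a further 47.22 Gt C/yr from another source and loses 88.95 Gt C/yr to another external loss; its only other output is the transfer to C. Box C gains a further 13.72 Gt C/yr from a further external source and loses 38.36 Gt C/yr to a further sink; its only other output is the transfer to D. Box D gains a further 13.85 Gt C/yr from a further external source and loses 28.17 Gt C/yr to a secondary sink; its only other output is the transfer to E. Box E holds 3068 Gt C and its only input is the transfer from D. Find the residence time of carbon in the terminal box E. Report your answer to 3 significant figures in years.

Box A: F(A→B) = (74.95 + 83.94) − 30.23 = 128.66 Gt C/yr.
Box B: F(B→C) = (128.66 + 47.22) − 88.95 = 86.930 Gt C/yr.
Box C: F(C→D) = (86.930 + 13.72) − 38.36 = 62.290 Gt C/yr.
Box D: F(D→E) = (62.290 + 13.85) − 28.17 = 47.970 Gt C/yr.
Box E throughput = its input = 47.970 Gt C/yr; τ = 3068 / 47.970 = 63.96 yr.

64.0 yr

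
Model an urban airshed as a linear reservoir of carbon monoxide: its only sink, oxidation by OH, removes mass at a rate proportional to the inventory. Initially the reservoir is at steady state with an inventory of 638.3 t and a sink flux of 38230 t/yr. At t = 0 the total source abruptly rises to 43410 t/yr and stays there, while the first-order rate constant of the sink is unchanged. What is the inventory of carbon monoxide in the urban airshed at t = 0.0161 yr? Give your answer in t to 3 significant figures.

692 t

The sink rate constant is k = F₀/M₀ = 38230/638.3 = 59.89 yr⁻¹.
Solving dM/dt = F₁ − kM with M(0) = M₀ gives M(t) = F₁/k + (M₀ − F₁/k)·e^(−kt).
F₁/k = 43410/59.89 = 724.79 t; kt = 59.89 × 0.0161 = 0.9643, e^(−kt) = 0.3813.
M(0.0161) = 724.79 + (638.3 − 724.79) × 0.3813 = 724.79 − 32.97 = 691.81 t.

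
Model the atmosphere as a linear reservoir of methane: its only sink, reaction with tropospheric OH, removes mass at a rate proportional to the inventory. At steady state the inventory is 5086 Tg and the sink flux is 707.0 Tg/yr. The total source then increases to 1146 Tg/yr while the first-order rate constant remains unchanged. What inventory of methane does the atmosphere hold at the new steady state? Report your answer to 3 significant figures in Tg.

Rate constant k = F/M = 707.0 / 5086 = 0.1390 yr⁻¹.
At the new steady state, source = k·M_new ⇒ M_new = 1146 / 0.1390 = 8244 Tg.
(Equivalently M_new = M × F_new/F_old = 5086 × 1146/707.0.)

8240 Tg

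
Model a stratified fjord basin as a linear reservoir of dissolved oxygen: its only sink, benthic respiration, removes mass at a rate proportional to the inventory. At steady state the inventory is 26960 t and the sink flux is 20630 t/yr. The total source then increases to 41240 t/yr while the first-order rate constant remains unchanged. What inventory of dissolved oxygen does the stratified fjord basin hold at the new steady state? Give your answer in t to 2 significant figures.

54000 t

Rate constant k = F/M = 20630 / 26960 = 0.7652 yr⁻¹.
At the new steady state, source = k·M_new ⇒ M_new = 41240 / 0.7652 = 53890 t.
(Equivalently M_new = M × F_new/F_old = 26960 × 41240/20630.)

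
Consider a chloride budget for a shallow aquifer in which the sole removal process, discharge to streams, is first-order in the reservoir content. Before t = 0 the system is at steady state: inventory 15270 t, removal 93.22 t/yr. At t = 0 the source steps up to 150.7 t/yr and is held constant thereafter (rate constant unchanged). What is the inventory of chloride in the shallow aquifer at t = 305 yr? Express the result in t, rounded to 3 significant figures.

Residence time τ = M₀/F₀ = 163.8 yr. The eventual steady state is M_∞ = M₀·(F₁/F₀) = 15270 × 150.7/93.22 = 24686 t.
The anomaly ΔM(t) = M(t) − M_∞ decays as ΔM₀·e^(−t/τ) with ΔM₀ = 15270 − 24686 = −9416 t.
At t = 305 yr, e^(−t/τ) = e^(−1.862) = 0.1554, so ΔM = −1463 t and M = 24686 − 1463 = 23223 t.

23200 t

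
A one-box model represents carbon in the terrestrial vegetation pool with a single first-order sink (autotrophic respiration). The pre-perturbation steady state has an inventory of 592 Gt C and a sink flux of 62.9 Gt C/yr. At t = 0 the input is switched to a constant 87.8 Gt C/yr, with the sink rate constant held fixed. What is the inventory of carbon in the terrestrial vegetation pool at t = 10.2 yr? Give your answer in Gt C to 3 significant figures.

747 Gt C

Residence time τ = M₀/F₀ = 9.412 yr. The eventual steady state is M_∞ = M₀·(F₁/F₀) = 592 × 87.8/62.9 = 826.35 Gt C.
The anomaly ΔM(t) = M(t) − M_∞ decays as ΔM₀·e^(−t/τ) with ΔM₀ = 592 − 826.35 = −234.4 Gt C.
At t = 10.2 yr, e^(−t/τ) = e^(−1.084) = 0.3383, so ΔM = −79.29 Gt C and M = 826.35 − 79.29 = 747.07 Gt C.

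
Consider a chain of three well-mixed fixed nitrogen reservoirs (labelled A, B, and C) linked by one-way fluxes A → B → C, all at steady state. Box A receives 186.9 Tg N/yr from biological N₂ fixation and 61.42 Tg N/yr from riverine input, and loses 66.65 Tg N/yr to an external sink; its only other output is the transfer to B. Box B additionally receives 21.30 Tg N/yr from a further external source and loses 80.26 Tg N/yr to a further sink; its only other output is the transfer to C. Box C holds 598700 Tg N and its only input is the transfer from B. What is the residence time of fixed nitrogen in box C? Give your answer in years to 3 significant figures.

Box A: F(A→B) = (186.9 + 61.42) − 66.65 = 181.67 Tg N/yr.
Box B: F(B→C) = (181.67 + 21.30) − 80.26 = 122.71 Tg N/yr.
Box C throughput = its input = 122.71 Tg N/yr; τ = 598700 / 122.71 = 4879 yr.

4880 yr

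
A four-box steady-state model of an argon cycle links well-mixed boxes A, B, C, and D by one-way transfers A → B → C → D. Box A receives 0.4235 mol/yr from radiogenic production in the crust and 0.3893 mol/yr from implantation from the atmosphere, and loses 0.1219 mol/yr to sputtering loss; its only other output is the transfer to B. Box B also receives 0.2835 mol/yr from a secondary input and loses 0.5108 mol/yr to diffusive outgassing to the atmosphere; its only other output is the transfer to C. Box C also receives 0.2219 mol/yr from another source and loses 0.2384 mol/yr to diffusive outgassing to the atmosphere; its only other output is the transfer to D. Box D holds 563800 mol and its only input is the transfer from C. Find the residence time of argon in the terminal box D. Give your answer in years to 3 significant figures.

1.26×10^6 yr

Box A: F(A→B) = (0.4235 + 0.3893) − 0.1219 = 0.69090 mol/yr.
Box B: F(B→C) = (0.69090 + 0.2835) − 0.5108 = 0.46360 mol/yr.
Box C: F(C→D) = (0.46360 + 0.2219) − 0.2384 = 0.44710 mol/yr.
Box D throughput = its input = 0.44710 mol/yr; τ = 563800 / 0.44710 = 1.261×10^6 yr.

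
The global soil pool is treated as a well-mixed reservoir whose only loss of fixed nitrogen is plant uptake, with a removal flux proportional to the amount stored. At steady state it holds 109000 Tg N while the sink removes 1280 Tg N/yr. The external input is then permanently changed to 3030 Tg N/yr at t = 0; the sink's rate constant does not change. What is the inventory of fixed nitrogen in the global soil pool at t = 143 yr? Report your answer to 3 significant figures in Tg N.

230000 Tg N

The sink rate constant is k = F₀/M₀ = 1280/109000 = 0.01174 yr⁻¹.
Solving dM/dt = F₁ − kM with M(0) = M₀ gives M(t) = F₁/k + (M₀ − F₁/k)·e^(−kt).
F₁/k = 3030/0.01174 = 258020 Tg N; kt = 0.01174 × 143 = 1.679, e^(−kt) = 0.1865.
M(143) = 258020 + (109000 − 258020) × 0.1865 = 258020 − 27790 = 230230 Tg N.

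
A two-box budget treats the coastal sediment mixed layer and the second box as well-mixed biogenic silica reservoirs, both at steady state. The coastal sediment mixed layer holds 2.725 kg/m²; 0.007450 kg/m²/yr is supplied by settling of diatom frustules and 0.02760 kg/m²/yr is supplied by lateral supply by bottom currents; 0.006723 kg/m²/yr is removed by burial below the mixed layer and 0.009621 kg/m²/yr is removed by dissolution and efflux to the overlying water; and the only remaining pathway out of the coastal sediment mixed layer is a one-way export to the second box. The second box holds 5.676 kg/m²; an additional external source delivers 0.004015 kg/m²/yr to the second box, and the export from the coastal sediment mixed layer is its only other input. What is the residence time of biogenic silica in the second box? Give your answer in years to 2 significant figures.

250 yr

Balance the coastal sediment mixed layer: ΣF_in = 0.007450 + 0.02760 = 0.035050 kg/m²/yr.
Export to the second box = ΣF_in − (0.006723 + 0.009621) = 0.018706 kg/m²/yr.
Total input to the second box = 0.018706 + 0.004015 = 0.022721 kg/m²/yr; at steady state this equals its total output.
τ = M / F = 5.676 / 0.022721 = 249.8 yr.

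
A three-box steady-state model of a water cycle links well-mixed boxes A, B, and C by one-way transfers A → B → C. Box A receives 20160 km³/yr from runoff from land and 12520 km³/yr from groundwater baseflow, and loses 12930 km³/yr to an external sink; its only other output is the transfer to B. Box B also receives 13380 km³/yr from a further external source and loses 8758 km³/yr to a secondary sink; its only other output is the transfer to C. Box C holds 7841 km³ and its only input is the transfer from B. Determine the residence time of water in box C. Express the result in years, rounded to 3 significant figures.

Box A: F(A→B) = (20160 + 12520) − 12930 = 19750 km³/yr.
Box B: F(B→C) = (19750 + 13380) − 8758 = 24372 km³/yr.
Box C throughput = its input = 24372 km³/yr; τ = 7841 / 24372 = 0.3217 yr.

0.322 yr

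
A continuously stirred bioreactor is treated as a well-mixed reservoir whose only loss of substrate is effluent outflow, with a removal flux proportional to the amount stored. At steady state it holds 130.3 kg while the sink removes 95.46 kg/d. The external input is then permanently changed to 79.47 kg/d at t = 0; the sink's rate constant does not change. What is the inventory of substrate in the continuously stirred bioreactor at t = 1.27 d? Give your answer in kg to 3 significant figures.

Residence time τ = M₀/F₀ = 1.365 d. The eventual steady state is M_∞ = M₀·(F₁/F₀) = 130.3 × 79.47/95.46 = 108.47 kg.
The anomaly ΔM(t) = M(t) − M_∞ decays as ΔM₀·e^(−t/τ) with ΔM₀ = 130.3 − 108.47 = 21.83 kg.
At t = 1.27 d, e^(−t/τ) = e^(−0.9304) = 0.3944, so ΔM = 8.608 kg and M = 108.47 + 8.608 = 117.08 kg.

117 kg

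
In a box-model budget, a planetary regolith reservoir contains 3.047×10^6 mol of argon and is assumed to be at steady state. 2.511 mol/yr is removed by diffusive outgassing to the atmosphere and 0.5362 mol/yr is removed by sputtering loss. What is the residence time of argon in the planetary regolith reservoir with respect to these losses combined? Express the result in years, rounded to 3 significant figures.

Total removal = 2.511 + 0.5362 = 3.0472 mol/yr.
τ = M / ΣF_out = 3.047×10^6 / 3.0472 = 999900 yr.

1.00×10^6 yr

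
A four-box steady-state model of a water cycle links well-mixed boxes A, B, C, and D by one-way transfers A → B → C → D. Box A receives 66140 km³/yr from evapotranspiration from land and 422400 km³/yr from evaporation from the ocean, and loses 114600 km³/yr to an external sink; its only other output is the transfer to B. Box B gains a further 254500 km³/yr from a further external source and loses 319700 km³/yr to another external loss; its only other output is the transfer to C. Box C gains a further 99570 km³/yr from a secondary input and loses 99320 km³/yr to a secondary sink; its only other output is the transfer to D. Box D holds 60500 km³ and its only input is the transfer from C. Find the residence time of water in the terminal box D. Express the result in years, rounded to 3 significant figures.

0.196 yr

Box A: F(A→B) = (66140 + 422400) − 114600 = 373940 km³/yr.
Box B: F(B→C) = (373940 + 254500) − 319700 = 308740 km³/yr.
Box C: F(C→D) = (308740 + 99570) − 99320 = 308990 km³/yr.
Box D throughput = its input = 308990 km³/yr; τ = 60500 / 308990 = 0.1958 yr.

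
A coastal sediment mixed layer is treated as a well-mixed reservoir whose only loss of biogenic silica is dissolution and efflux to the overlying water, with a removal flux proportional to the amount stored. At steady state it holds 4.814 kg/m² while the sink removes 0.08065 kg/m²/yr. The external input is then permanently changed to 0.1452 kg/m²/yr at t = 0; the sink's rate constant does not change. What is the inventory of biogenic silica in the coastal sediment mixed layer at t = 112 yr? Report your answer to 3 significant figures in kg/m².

8.08 kg/m²

Residence time τ = M₀/F₀ = 59.69 yr. The eventual steady state is M_∞ = M₀·(F₁/F₀) = 4.814 × 0.1452/0.08065 = 8.6670 kg/m².
The anomaly ΔM(t) = M(t) − M_∞ decays as ΔM₀·e^(−t/τ) with ΔM₀ = 4.814 − 8.6670 = −3.853 kg/m².
At t = 112 yr, e^(−t/τ) = e^(−1.876) = 0.1531, so ΔM = −0.5901 kg/m² and M = 8.6670 − 0.5901 = 8.0769 kg/m².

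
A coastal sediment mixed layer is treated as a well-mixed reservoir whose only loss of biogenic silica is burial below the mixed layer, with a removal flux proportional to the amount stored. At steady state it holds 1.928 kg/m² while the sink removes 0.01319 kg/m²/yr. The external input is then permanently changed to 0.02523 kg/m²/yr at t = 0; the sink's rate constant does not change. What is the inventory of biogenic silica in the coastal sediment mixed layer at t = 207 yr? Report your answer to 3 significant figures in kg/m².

Residence time τ = M₀/F₀ = 146.2 yr. The eventual steady state is M_∞ = M₀·(F₁/F₀) = 1.928 × 0.02523/0.01319 = 3.6879 kg/m².
The anomaly ΔM(t) = M(t) − M_∞ decays as ΔM₀·e^(−t/τ) with ΔM₀ = 1.928 − 3.6879 = −1.760 kg/m².
At t = 207 yr, e^(−t/τ) = e^(−1.416) = 0.2426, so ΔM = −0.4270 kg/m² and M = 3.6879 − 0.4270 = 3.2609 kg/m².

3.26 kg/m²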